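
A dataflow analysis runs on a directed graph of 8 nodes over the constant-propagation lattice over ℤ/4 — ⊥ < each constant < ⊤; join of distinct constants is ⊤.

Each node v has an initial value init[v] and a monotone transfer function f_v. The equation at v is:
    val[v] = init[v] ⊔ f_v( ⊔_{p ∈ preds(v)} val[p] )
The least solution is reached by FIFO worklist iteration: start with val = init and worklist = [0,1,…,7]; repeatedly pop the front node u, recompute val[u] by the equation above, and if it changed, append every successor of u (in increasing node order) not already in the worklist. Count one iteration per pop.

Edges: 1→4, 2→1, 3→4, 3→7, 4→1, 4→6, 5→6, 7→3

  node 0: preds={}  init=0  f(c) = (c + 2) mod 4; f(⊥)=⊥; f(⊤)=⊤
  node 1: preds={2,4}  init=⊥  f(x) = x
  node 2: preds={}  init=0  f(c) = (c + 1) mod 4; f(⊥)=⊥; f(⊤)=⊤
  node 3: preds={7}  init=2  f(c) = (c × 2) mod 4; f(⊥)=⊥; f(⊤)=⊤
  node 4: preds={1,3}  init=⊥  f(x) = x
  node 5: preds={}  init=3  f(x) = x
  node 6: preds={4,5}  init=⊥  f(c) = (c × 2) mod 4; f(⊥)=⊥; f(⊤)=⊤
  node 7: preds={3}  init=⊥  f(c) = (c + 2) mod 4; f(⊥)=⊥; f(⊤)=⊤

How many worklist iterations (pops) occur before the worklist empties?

Trace (13 dequeues):
  [1] u=0 | in ⊥ | out 0 | ==
  [2] u=1 | in 0 | out 0 | prev ⊥ | push {}
  [3] u=2 | in ⊥ | out 0 | ==
  [4] u=3 | in ⊥ | out 2 | ==
  [5] u=4 | in ⊤ | out ⊤ | prev ⊥ | push {1}
  [6] u=5 | in ⊥ | out 3 | ==
  [7] u=6 | in ⊤ | out ⊤ | prev ⊥ | push {}
  [8] u=7 | in 2 | out 0 | prev ⊥ | push {3}
  [9] u=1 | in ⊤ | out ⊤ | prev 0 | push {4}
  [10] u=3 | in 0 | out ⊤ | prev 2 | push {7}
  [11] u=4 | in ⊤ | out ⊤ | ==
  [12] u=7 | in ⊤ | out ⊤ | prev 0 | push {3}
  [13] u=3 | in ⊤ | out ⊤ | ==

Converged values:
  [0] 0
  [1] ⊤
  [2] 0
  [3] ⊤
  [4] ⊤
  [5] 3
  [6] ⊤
  [7] ⊤

13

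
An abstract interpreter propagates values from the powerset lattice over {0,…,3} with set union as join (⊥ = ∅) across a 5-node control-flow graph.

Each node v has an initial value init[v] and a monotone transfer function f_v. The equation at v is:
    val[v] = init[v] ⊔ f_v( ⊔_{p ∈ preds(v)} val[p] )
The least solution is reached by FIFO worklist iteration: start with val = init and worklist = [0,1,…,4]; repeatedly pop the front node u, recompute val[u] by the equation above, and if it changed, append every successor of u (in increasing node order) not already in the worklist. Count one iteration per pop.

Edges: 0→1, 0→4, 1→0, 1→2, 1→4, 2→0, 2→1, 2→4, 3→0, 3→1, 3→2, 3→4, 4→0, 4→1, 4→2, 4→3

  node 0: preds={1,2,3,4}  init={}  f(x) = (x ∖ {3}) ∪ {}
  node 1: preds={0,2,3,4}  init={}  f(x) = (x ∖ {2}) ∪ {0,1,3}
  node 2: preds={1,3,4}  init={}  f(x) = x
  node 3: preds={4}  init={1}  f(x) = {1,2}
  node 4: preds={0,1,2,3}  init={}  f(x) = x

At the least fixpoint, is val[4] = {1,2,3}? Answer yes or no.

Iteration log — 12 steps:
  step 1. node 0  ⊔preds={1}  new={1}  old={}  +wl: 
  step 2. node 1  ⊔preds={1}  new={0,1,3}  old={}  +wl: 0
  step 3. node 2  ⊔preds={0,1,3}  new={0,1,3}  old={}  +wl: 1
  step 4. node 3  ⊔preds={}  new={1,2}  old={1}  +wl: 2
  step 5. node 4  ⊔preds={0,1,2,3}  new={0,1,2,3}  old={}  +wl: 3
  step 6. node 0  ⊔preds={0,1,2,3}  new={0,1,2}  old={1}  +wl: 4
  step 7. node 1  ⊔preds={0,1,2,3}  new={0,1,3}  stable
  step 8. node 2  ⊔preds={0,1,2,3}  new={0,1,2,3}  old={0,1,3}  +wl: 0,1
  step 9. node 3  ⊔preds={0,1,2,3}  new={1,2}  stable
  step 10. node 4  ⊔preds={0,1,2,3}  new={0,1,2,3}  stable
  step 11. node 0  ⊔preds={0,1,2,3}  new={0,1,2}  stable
  step 12. node 1  ⊔preds={0,1,2,3}  new={0,1,3}  stable

Least fixpoint reached:
  node 0: {0,1,2}
  node 1: {0,1,3}
  node 2: {0,1,2,3}
  node 3: {1,2}
  node 4: {0,1,2,3}

no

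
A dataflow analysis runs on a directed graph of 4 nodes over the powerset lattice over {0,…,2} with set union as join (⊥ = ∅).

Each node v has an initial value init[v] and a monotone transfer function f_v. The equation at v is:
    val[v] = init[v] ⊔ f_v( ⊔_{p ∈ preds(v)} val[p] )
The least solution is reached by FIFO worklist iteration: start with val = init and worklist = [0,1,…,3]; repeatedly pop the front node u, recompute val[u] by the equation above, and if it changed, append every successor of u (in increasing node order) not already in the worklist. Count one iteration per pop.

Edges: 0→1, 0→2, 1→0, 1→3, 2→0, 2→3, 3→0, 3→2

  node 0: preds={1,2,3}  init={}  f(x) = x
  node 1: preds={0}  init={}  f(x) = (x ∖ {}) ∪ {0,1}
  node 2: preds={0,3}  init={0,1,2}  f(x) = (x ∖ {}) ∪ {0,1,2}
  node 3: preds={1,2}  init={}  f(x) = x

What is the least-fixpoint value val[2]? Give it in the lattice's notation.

{0,1,2}

Worklist (6 pops):
  #1 pop 0: in={0,1,2} → {0,1,2} (was {}); enqueue []
  #2 pop 1: in={0,1,2} → {0,1,2} (was {}); enqueue [0]
  #3 pop 2: in={0,1,2} → {0,1,2} (no change)
  #4 pop 3: in={0,1,2} → {0,1,2} (was {}); enqueue [2]
  #5 pop 0: in={0,1,2} → {0,1,2} (no change)
  #6 pop 2: in={0,1,2} → {0,1,2} (no change)

Fixpoint:
  val[0] = {0,1,2}
  val[1] = {0,1,2}
  val[2] = {0,1,2}
  val[3] = {0,1,2}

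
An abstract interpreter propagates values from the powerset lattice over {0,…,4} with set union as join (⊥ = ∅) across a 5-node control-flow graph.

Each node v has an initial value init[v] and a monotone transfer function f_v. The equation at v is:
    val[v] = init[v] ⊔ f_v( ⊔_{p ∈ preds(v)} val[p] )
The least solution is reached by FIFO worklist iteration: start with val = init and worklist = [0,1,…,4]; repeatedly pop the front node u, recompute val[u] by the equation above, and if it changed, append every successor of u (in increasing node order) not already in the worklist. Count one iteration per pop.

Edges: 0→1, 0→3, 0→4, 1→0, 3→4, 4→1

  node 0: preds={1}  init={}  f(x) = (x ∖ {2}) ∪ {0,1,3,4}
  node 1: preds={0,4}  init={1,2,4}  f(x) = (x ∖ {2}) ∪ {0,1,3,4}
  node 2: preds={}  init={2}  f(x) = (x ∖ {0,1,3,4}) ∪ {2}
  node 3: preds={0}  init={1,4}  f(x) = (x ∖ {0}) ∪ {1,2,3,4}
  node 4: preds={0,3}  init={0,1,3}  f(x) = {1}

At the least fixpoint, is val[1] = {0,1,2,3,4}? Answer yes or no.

Iteration log — 6 steps:
  step 1. node 0  ⊔preds={1,2,4}  new={0,1,3,4}  old={}  +wl: 
  step 2. node 1  ⊔preds={0,1,3,4}  new={0,1,2,3,4}  old={1,2,4}  +wl: 0
  step 3. node 2  ⊔preds={}  new={2}  stable
  step 4. node 3  ⊔preds={0,1,3,4}  new={1,2,3,4}  old={1,4}  +wl: 
  step 5. node 4  ⊔preds={0,1,2,3,4}  new={0,1,3}  stable
  step 6. node 0  ⊔preds={0,1,2,3,4}  new={0,1,3,4}  stable

Least fixpoint reached:
  node 0: {0,1,3,4}
  node 1: {0,1,2,3,4}
  node 2: {2}
  node 3: {1,2,3,4}
  node 4: {0,1,3}

yes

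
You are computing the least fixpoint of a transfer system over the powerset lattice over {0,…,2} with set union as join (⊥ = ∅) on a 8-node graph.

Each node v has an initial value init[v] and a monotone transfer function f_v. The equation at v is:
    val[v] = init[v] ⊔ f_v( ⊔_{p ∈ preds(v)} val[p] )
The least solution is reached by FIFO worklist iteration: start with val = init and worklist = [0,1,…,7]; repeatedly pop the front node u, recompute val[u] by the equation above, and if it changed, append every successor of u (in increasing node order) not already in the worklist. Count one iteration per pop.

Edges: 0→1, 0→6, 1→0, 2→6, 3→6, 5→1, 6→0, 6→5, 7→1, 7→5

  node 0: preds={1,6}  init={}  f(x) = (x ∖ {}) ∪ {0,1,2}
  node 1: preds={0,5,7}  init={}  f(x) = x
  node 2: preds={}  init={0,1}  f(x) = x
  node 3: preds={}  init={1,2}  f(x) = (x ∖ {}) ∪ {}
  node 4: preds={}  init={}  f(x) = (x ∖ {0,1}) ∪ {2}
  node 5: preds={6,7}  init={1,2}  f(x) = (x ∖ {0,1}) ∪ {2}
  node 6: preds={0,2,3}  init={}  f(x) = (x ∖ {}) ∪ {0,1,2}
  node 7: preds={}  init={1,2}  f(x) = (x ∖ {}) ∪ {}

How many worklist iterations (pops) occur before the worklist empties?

Trace (10 dequeues):
  [1] u=0 | in {} | out {0,1,2} | prev {} | push {}
  [2] u=1 | in {0,1,2} | out {0,1,2} | prev {} | push {0}
  [3] u=2 | in {} | out {0,1} | ==
  [4] u=3 | in {} | out {1,2} | ==
  [5] u=4 | in {} | out {2} | prev {} | push {}
  [6] u=5 | in {1,2} | out {1,2} | ==
  [7] u=6 | in {0,1,2} | out {0,1,2} | prev {} | push {5}
  [8] u=7 | in {} | out {1,2} | ==
  [9] u=0 | in {0,1,2} | out {0,1,2} | ==
  [10] u=5 | in {0,1,2} | out {1,2} | ==

Converged values:
  [0] {0,1,2}
  [1] {0,1,2}
  [2] {0,1}
  [3] {1,2}
  [4] {2}
  [5] {1,2}
  [6] {0,1,2}
  [7] {1,2}

10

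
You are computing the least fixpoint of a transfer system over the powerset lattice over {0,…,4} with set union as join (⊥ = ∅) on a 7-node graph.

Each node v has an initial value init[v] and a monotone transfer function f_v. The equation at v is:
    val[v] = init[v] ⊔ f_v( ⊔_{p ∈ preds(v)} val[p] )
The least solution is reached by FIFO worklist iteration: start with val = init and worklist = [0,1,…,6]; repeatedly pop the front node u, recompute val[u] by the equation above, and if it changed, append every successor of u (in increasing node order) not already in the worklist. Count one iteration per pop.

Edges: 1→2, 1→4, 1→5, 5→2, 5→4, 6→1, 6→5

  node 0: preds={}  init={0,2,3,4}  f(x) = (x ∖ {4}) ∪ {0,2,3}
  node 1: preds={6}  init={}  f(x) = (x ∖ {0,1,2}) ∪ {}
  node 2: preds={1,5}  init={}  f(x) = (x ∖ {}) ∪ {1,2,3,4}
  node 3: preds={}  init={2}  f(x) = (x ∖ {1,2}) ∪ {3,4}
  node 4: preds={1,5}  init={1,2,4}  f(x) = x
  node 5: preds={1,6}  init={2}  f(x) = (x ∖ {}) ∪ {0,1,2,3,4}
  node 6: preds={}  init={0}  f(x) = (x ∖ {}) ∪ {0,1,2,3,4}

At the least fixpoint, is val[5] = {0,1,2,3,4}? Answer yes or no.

Worklist (13 pops):
  #1 pop 0: in={} → {0,2,3,4} (no change)
  #2 pop 1: in={0} → {} (no change)
  #3 pop 2: in={2} → {1,2,3,4} (was {}); enqueue []
  #4 pop 3: in={} → {2,3,4} (was {2}); enqueue []
  #5 pop 4: in={2} → {1,2,4} (no change)
  #6 pop 5: in={0} → {0,1,2,3,4} (was {2}); enqueue [2,4]
  #7 pop 6: in={} → {0,1,2,3,4} (was {0}); enqueue [1,5]
  #8 pop 2: in={0,1,2,3,4} → {0,1,2,3,4} (was {1,2,3,4}); enqueue []
  #9 pop 4: in={0,1,2,3,4} → {0,1,2,3,4} (was {1,2,4}); enqueue []
  #10 pop 1: in={0,1,2,3,4} → {3,4} (was {}); enqueue [2,4]
  #11 pop 5: in={0,1,2,3,4} → {0,1,2,3,4} (no change)
  #12 pop 2: in={0,1,2,3,4} → {0,1,2,3,4} (no change)
  #13 pop 4: in={0,1,2,3,4} → {0,1,2,3,4} (no change)

Fixpoint:
  val[0] = {0,2,3,4}
  val[1] = {3,4}
  val[2] = {0,1,2,3,4}
  val[3] = {2,3,4}
  val[4] = {0,1,2,3,4}
  val[5] = {0,1,2,3,4}
  val[6] = {0,1,2,3,4}

yes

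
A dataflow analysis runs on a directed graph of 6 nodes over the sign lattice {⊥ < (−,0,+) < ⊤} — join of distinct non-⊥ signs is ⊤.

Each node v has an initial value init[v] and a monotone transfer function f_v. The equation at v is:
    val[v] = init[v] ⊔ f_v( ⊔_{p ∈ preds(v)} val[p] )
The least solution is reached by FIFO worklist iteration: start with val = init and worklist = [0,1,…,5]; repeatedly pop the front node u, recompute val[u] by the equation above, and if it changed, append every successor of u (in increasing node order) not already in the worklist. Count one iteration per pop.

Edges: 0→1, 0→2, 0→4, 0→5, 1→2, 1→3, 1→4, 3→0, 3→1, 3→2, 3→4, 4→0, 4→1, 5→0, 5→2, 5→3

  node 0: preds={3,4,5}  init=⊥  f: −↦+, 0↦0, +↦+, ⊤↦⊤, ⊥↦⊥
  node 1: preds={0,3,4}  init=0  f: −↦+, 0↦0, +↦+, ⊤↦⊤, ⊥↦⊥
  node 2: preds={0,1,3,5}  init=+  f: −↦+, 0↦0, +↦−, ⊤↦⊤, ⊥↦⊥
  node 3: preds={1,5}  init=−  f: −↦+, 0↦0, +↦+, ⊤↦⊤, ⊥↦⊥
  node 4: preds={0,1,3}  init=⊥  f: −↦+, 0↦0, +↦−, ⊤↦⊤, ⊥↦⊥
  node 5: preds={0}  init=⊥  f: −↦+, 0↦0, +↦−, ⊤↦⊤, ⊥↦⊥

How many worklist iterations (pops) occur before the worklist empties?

15

Worklist (15 pops):
  #1 pop 0: in=− → + (was ⊥); enqueue []
  #2 pop 1: in=⊤ → ⊤ (was 0); enqueue []
  #3 pop 2: in=⊤ → ⊤ (was +); enqueue []
  #4 pop 3: in=⊤ → ⊤ (was −); enqueue [0,1,2]
  #5 pop 4: in=⊤ → ⊤ (was ⊥); enqueue []
  #6 pop 5: in=+ → − (was ⊥); enqueue [3]
  #7 pop 0: in=⊤ → ⊤ (was +); enqueue [4,5]
  #8 pop 1: in=⊤ → ⊤ (no change)
  #9 pop 2: in=⊤ → ⊤ (no change)
  #10 pop 3: in=⊤ → ⊤ (no change)
  #11 pop 4: in=⊤ → ⊤ (no change)
  #12 pop 5: in=⊤ → ⊤ (was −); enqueue [0,2,3]
  #13 pop 0: in=⊤ → ⊤ (no change)
  #14 pop 2: in=⊤ → ⊤ (no change)
  #15 pop 3: in=⊤ → ⊤ (no change)

Fixpoint:
  val[0] = ⊤
  val[1] = ⊤
  val[2] = ⊤
  val[3] = ⊤
  val[4] = ⊤
  val[5] = ⊤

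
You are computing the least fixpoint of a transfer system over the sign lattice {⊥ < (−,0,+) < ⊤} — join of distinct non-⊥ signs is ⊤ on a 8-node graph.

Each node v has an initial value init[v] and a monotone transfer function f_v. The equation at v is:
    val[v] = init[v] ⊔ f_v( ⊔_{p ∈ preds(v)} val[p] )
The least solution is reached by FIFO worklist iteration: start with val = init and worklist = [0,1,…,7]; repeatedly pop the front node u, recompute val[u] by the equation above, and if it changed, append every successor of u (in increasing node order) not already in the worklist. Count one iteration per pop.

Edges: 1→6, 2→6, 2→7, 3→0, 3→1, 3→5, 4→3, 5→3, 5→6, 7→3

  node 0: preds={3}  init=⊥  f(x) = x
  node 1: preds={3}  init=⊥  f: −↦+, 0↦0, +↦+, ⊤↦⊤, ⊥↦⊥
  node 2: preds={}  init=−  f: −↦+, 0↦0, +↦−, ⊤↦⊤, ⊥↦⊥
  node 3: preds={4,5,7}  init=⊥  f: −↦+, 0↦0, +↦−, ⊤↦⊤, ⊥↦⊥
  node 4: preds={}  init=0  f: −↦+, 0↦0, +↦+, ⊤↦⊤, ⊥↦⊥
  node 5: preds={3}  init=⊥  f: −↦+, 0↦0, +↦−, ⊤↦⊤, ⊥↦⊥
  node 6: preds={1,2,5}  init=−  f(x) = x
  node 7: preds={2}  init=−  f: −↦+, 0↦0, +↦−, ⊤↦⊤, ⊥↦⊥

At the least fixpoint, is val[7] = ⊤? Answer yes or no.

Trace (12 dequeues):
  [1] u=0 | in ⊥ | out ⊥ | ==
  [2] u=1 | in ⊥ | out ⊥ | ==
  [3] u=2 | in ⊥ | out − | ==
  [4] u=3 | in ⊤ | out ⊤ | prev ⊥ | push {0,1}
  [5] u=4 | in ⊥ | out 0 | ==
  [6] u=5 | in ⊤ | out ⊤ | prev ⊥ | push {3}
  [7] u=6 | in ⊤ | out ⊤ | prev − | push {}
  [8] u=7 | in − | out ⊤ | prev − | push {}
  [9] u=0 | in ⊤ | out ⊤ | prev ⊥ | push {}
  [10] u=1 | in ⊤ | out ⊤ | prev ⊥ | push {6}
  [11] u=3 | in ⊤ | out ⊤ | ==
  [12] u=6 | in ⊤ | out ⊤ | ==

Converged values:
  [0] ⊤
  [1] ⊤
  [2] −
  [3] ⊤
  [4] 0
  [5] ⊤
  [6] ⊤
  [7] ⊤

yes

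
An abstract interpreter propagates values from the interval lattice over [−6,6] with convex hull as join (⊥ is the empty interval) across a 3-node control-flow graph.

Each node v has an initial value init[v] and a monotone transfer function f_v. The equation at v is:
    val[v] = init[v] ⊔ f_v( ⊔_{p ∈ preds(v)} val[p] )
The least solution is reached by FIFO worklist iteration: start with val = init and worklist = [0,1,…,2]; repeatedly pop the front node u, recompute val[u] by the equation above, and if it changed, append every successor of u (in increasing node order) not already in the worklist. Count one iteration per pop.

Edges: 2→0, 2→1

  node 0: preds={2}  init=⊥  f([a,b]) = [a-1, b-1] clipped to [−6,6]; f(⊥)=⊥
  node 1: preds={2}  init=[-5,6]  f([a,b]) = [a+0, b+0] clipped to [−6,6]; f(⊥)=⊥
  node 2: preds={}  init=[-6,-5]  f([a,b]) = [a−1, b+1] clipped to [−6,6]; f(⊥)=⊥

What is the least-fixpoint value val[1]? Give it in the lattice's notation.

[-6,6]

Iteration log — 3 steps:
  step 1. node 0  ⊔preds=[-6,-5]  new=[-6,-6]  old=⊥  +wl: 
  step 2. node 1  ⊔preds=[-6,-5]  new=[-6,6]  old=[-5,6]  +wl: 
  step 3. node 2  ⊔preds=⊥  new=[-6,-5]  stable

Least fixpoint reached:
  node 0: [-6,-6]
  node 1: [-6,6]
  node 2: [-6,-5]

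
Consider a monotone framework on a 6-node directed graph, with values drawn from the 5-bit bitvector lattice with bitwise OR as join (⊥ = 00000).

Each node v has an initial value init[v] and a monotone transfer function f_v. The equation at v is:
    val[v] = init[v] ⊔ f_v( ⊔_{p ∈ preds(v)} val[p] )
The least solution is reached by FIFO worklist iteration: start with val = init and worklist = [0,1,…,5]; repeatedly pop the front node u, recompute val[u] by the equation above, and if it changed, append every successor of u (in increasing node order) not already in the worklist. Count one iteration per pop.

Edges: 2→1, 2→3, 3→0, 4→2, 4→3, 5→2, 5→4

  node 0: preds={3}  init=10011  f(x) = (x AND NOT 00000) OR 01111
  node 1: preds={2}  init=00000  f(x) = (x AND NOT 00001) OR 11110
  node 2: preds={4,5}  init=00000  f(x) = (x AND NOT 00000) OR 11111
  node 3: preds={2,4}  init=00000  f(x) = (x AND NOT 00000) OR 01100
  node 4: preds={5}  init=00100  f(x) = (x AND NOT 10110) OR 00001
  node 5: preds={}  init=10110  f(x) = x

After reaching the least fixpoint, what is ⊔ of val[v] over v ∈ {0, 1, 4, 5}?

Worklist (10 pops):
  #1 pop 0: in=00000 → 11111 (was 10011); enqueue []
  #2 pop 1: in=00000 → 11110 (was 00000); enqueue []
  #3 pop 2: in=10110 → 11111 (was 00000); enqueue [1]
  #4 pop 3: in=11111 → 11111 (was 00000); enqueue [0]
  #5 pop 4: in=10110 → 00101 (was 00100); enqueue [2,3]
  #6 pop 5: in=00000 → 10110 (no change)
  #7 pop 1: in=11111 → 11110 (no change)
  #8 pop 0: in=11111 → 11111 (no change)
  #9 pop 2: in=10111 → 11111 (no change)
  #10 pop 3: in=11111 → 11111 (no change)

Fixpoint:
  val[0] = 11111
  val[1] = 11110
  val[2] = 11111
  val[3] = 11111
  val[4] = 00101
  val[5] = 10110

11111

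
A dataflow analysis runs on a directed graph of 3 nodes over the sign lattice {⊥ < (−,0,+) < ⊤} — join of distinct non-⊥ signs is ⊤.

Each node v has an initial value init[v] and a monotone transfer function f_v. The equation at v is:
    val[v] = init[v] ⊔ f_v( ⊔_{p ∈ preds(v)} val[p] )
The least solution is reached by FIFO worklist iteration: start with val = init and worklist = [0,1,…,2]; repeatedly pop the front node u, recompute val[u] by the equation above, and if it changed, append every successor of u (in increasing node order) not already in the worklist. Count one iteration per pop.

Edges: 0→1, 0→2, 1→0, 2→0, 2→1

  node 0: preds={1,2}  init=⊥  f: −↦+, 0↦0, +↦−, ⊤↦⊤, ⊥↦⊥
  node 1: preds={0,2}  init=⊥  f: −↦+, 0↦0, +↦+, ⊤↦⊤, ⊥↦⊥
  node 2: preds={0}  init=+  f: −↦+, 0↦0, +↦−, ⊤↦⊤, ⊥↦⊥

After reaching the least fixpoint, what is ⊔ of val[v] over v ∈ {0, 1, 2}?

Worklist (8 pops):
  #1 pop 0: in=+ → − (was ⊥); enqueue []
  #2 pop 1: in=⊤ → ⊤ (was ⊥); enqueue [0]
  #3 pop 2: in=− → + (no change)
  #4 pop 0: in=⊤ → ⊤ (was −); enqueue [1,2]
  #5 pop 1: in=⊤ → ⊤ (no change)
  #6 pop 2: in=⊤ → ⊤ (was +); enqueue [0,1]
  #7 pop 0: in=⊤ → ⊤ (no change)
  #8 pop 1: in=⊤ → ⊤ (no change)

Fixpoint:
  val[0] = ⊤
  val[1] = ⊤
  val[2] = ⊤

⊤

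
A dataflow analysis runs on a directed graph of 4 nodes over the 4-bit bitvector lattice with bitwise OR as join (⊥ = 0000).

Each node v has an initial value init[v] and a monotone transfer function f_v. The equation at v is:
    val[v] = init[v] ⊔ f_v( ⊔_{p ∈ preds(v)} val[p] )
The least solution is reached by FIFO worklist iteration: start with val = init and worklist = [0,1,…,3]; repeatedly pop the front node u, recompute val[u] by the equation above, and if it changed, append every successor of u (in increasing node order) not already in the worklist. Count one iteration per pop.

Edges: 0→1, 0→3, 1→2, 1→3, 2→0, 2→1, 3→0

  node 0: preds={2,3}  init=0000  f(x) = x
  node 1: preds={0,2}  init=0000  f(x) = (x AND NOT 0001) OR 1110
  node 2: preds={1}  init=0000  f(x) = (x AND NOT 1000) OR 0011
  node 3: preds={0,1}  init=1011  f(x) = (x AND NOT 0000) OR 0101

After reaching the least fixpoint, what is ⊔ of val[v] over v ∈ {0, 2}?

1111

Trace (7 dequeues):
  [1] u=0 | in 1011 | out 1011 | prev 0000 | push {}
  [2] u=1 | in 1011 | out 1110 | prev 0000 | push {}
  [3] u=2 | in 1110 | out 0111 | prev 0000 | push {0,1}
  [4] u=3 | in 1111 | out 1111 | prev 1011 | push {}
  [5] u=0 | in 1111 | out 1111 | prev 1011 | push {3}
  [6] u=1 | in 1111 | out 1110 | ==
  [7] u=3 | in 1111 | out 1111 | ==

Converged values:
  [0] 1111
  [1] 1110
  [2] 0111
  [3] 1111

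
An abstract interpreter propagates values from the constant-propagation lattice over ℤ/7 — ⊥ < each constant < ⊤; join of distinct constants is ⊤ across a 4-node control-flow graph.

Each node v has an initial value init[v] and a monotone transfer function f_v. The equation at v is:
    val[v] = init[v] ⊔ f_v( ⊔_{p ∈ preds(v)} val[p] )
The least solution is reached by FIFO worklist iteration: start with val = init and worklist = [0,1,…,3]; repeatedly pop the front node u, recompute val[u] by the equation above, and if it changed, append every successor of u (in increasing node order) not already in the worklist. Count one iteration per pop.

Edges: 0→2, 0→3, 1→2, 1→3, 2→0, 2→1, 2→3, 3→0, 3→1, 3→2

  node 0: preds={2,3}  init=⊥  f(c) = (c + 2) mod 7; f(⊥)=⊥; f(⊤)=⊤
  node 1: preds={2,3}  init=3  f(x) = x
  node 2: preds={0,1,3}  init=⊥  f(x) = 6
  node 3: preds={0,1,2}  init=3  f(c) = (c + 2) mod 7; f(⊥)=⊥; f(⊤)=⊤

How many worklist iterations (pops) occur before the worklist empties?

Worklist (8 pops):
  #1 pop 0: in=3 → 5 (was ⊥); enqueue []
  #2 pop 1: in=3 → 3 (no change)
  #3 pop 2: in=⊤ → 6 (was ⊥); enqueue [0,1]
  #4 pop 3: in=⊤ → ⊤ (was 3); enqueue [2]
  #5 pop 0: in=⊤ → ⊤ (was 5); enqueue [3]
  #6 pop 1: in=⊤ → ⊤ (was 3); enqueue []
  #7 pop 2: in=⊤ → 6 (no change)
  #8 pop 3: in=⊤ → ⊤ (no change)

Fixpoint:
  val[0] = ⊤
  val[1] = ⊤
  val[2] = 6
  val[3] = ⊤

8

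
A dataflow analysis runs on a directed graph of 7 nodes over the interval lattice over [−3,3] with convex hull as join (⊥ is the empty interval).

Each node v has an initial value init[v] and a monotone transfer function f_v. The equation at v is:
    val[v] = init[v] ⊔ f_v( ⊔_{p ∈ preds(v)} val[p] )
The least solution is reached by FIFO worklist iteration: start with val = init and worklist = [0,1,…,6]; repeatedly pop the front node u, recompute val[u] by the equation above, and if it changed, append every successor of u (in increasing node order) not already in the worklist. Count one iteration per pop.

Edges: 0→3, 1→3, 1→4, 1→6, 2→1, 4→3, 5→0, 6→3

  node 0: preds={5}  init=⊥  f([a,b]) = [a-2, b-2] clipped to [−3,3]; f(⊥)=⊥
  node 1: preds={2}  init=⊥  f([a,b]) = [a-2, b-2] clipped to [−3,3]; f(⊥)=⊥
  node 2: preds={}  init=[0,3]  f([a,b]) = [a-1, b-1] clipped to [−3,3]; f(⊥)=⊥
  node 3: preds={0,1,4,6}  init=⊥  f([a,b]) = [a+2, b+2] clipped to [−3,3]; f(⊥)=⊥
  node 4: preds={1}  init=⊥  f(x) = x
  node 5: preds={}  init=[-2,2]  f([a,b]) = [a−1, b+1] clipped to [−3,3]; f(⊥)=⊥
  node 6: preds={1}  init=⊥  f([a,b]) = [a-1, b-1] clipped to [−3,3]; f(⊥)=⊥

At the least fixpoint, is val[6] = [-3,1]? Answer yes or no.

no

Iteration log — 8 steps:
  step 1. node 0  ⊔preds=[-2,2]  new=[-3,0]  old=⊥  +wl: 
  step 2. node 1  ⊔preds=[0,3]  new=[-2,1]  old=⊥  +wl: 
  step 3. node 2  ⊔preds=⊥  new=[0,3]  stable
  step 4. node 3  ⊔preds=[-3,1]  new=[-1,3]  old=⊥  +wl: 
  step 5. node 4  ⊔preds=[-2,1]  new=[-2,1]  old=⊥  +wl: 3
  step 6. node 5  ⊔preds=⊥  new=[-2,2]  stable
  step 7. node 6  ⊔preds=[-2,1]  new=[-3,0]  old=⊥  +wl: 
  step 8. node 3  ⊔preds=[-3,1]  new=[-1,3]  stable

Least fixpoint reached:
  node 0: [-3,0]
  node 1: [-2,1]
  node 2: [0,3]
  node 3: [-1,3]
  node 4: [-2,1]
  node 5: [-2,2]
  node 6: [-3,0]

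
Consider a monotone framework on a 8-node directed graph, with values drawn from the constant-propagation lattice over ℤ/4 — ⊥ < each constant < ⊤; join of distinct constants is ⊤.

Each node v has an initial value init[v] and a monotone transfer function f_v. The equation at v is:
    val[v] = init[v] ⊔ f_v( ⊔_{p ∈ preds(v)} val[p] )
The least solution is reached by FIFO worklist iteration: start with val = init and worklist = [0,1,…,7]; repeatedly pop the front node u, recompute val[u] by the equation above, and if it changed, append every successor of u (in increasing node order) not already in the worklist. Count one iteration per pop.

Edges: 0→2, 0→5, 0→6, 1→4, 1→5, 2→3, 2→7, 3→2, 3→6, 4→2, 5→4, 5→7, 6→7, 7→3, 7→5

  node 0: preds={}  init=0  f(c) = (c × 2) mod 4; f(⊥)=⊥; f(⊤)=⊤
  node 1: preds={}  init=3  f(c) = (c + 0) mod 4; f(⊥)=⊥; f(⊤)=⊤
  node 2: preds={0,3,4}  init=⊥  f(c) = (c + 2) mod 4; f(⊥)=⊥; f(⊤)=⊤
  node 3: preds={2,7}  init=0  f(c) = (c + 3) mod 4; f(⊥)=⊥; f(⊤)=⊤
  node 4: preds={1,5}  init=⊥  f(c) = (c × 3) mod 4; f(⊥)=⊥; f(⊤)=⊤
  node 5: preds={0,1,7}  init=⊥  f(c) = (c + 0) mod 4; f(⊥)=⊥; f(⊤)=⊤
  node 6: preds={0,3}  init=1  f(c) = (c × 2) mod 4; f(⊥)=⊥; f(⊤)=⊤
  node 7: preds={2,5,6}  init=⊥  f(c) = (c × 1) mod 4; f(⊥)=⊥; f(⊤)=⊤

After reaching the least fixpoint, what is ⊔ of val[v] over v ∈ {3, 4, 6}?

⊤

Trace (14 dequeues):
  [1] u=0 | in ⊥ | out 0 | ==
  [2] u=1 | in ⊥ | out 3 | ==
  [3] u=2 | in 0 | out 2 | prev ⊥ | push {}
  [4] u=3 | in 2 | out ⊤ | prev 0 | push {2}
  [5] u=4 | in 3 | out 1 | prev ⊥ | push {}
  [6] u=5 | in ⊤ | out ⊤ | prev ⊥ | push {4}
  [7] u=6 | in ⊤ | out ⊤ | prev 1 | push {}
  [8] u=7 | in ⊤ | out ⊤ | prev ⊥ | push {3,5}
  [9] u=2 | in ⊤ | out ⊤ | prev 2 | push {7}
  [10] u=4 | in ⊤ | out ⊤ | prev 1 | push {2}
  [11] u=3 | in ⊤ | out ⊤ | ==
  [12] u=5 | in ⊤ | out ⊤ | ==
  [13] u=7 | in ⊤ | out ⊤ | ==
  [14] u=2 | in ⊤ | out ⊤ | ==

Converged values:
  [0] 0
  [1] 3
  [2] ⊤
  [3] ⊤
  [4] ⊤
  [5] ⊤
  [6] ⊤
  [7] ⊤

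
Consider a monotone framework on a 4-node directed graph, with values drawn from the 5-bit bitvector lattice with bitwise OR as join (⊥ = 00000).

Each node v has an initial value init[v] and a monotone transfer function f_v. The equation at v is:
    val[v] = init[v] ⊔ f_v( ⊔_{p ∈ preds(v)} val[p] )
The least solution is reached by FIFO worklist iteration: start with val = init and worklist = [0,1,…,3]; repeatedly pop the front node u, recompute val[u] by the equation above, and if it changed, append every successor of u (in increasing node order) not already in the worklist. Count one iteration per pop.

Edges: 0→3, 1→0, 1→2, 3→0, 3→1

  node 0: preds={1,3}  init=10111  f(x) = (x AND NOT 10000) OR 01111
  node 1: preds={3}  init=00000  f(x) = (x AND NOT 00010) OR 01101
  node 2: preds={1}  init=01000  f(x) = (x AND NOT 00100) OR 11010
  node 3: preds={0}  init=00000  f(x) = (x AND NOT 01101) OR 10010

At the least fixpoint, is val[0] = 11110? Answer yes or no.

no

Worklist (8 pops):
  #1 pop 0: in=00000 → 11111 (was 10111); enqueue []
  #2 pop 1: in=00000 → 01101 (was 00000); enqueue [0]
  #3 pop 2: in=01101 → 11011 (was 01000); enqueue []
  #4 pop 3: in=11111 → 10010 (was 00000); enqueue [1]
  #5 pop 0: in=11111 → 11111 (no change)
  #6 pop 1: in=10010 → 11101 (was 01101); enqueue [0,2]
  #7 pop 0: in=11111 → 11111 (no change)
  #8 pop 2: in=11101 → 11011 (no change)

Fixpoint:
  val[0] = 11111
  val[1] = 11101
  val[2] = 11011
  val[3] = 10010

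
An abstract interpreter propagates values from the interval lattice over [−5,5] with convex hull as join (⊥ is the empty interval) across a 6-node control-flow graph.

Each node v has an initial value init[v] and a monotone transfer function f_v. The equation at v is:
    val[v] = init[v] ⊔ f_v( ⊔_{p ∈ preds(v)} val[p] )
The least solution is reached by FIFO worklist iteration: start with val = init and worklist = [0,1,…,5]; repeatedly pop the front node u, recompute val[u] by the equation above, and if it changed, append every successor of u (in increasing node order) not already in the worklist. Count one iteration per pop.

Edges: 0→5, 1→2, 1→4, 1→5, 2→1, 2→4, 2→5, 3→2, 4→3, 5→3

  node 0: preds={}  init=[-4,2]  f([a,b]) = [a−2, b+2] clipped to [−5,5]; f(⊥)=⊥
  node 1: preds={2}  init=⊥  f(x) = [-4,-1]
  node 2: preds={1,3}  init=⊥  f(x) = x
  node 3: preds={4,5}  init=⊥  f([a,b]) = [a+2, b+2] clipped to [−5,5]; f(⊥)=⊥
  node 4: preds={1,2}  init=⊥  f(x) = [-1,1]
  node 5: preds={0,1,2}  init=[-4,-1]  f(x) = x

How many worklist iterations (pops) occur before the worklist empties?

Iteration log — 22 steps:
  step 1. node 0  ⊔preds=⊥  new=[-4,2]  stable
  step 2. node 1  ⊔preds=⊥  new=[-4,-1]  old=⊥  +wl: 
  step 3. node 2  ⊔preds=[-4,-1]  new=[-4,-1]  old=⊥  +wl: 1
  step 4. node 3  ⊔preds=[-4,-1]  new=[-2,1]  old=⊥  +wl: 2
  step 5. node 4  ⊔preds=[-4,-1]  new=[-1,1]  old=⊥  +wl: 3
  step 6. node 5  ⊔preds=[-4,2]  new=[-4,2]  old=[-4,-1]  +wl: 
  step 7. node 1  ⊔preds=[-4,-1]  new=[-4,-1]  stable
  step 8. node 2  ⊔preds=[-4,1]  new=[-4,1]  old=[-4,-1]  +wl: 1,4,5
  step 9. node 3  ⊔preds=[-4,2]  new=[-2,4]  old=[-2,1]  +wl: 2
  step 10. node 1  ⊔preds=[-4,1]  new=[-4,-1]  stable
  step 11. node 4  ⊔preds=[-4,1]  new=[-1,1]  stable
  step 12. node 5  ⊔preds=[-4,2]  new=[-4,2]  stable
  step 13. node 2  ⊔preds=[-4,4]  new=[-4,4]  old=[-4,1]  +wl: 1,4,5
  step 14. node 1  ⊔preds=[-4,4]  new=[-4,-1]  stable
  step 15. node 4  ⊔preds=[-4,4]  new=[-1,1]  stable
  step 16. node 5  ⊔preds=[-4,4]  new=[-4,4]  old=[-4,2]  +wl: 3
  step 17. node 3  ⊔preds=[-4,4]  new=[-2,5]  old=[-2,4]  +wl: 2
  step 18. node 2  ⊔preds=[-4,5]  new=[-4,5]  old=[-4,4]  +wl: 1,4,5
  step 19. node 1  ⊔preds=[-4,5]  new=[-4,-1]  stable
  step 20. node 4  ⊔preds=[-4,5]  new=[-1,1]  stable
  step 21. node 5  ⊔preds=[-4,5]  new=[-4,5]  old=[-4,4]  +wl: 3
  step 22. node 3  ⊔preds=[-4,5]  new=[-2,5]  stable

Least fixpoint reached:
  node 0: [-4,2]
  node 1: [-4,-1]
  node 2: [-4,5]
  node 3: [-2,5]
  node 4: [-1,1]
  node 5: [-4,5]

22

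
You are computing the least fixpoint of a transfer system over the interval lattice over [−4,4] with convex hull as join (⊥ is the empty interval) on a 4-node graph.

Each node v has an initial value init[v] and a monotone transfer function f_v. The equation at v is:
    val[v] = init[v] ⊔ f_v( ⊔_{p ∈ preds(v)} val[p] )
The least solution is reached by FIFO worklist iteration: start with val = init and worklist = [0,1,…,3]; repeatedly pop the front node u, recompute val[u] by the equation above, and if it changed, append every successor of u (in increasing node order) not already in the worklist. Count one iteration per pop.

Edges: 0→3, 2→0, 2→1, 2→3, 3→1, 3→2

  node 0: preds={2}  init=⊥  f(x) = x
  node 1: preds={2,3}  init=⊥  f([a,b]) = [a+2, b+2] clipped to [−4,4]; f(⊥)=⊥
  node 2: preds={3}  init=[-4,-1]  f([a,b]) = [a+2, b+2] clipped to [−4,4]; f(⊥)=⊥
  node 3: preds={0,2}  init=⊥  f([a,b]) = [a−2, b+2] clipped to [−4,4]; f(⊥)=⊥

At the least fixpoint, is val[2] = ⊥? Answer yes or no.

Iteration log — 14 steps:
  step 1. node 0  ⊔preds=[-4,-1]  new=[-4,-1]  old=⊥  +wl: 
  step 2. node 1  ⊔preds=[-4,-1]  new=[-2,1]  old=⊥  +wl: 
  step 3. node 2  ⊔preds=⊥  new=[-4,-1]  stable
  step 4. node 3  ⊔preds=[-4,-1]  new=[-4,1]  old=⊥  +wl: 1,2
  step 5. node 1  ⊔preds=[-4,1]  new=[-2,3]  old=[-2,1]  +wl: 
  step 6. node 2  ⊔preds=[-4,1]  new=[-4,3]  old=[-4,-1]  +wl: 0,1,3
  step 7. node 0  ⊔preds=[-4,3]  new=[-4,3]  old=[-4,-1]  +wl: 
  step 8. node 1  ⊔preds=[-4,3]  new=[-2,4]  old=[-2,3]  +wl: 
  step 9. node 3  ⊔preds=[-4,3]  new=[-4,4]  old=[-4,1]  +wl: 1,2
  step 10. node 1  ⊔preds=[-4,4]  new=[-2,4]  stable
  step 11. node 2  ⊔preds=[-4,4]  new=[-4,4]  old=[-4,3]  +wl: 0,1,3
  step 12. node 0  ⊔preds=[-4,4]  new=[-4,4]  old=[-4,3]  +wl: 
  step 13. node 1  ⊔preds=[-4,4]  new=[-2,4]  stable
  step 14. node 3  ⊔preds=[-4,4]  new=[-4,4]  stable

Least fixpoint reached:
  node 0: [-4,4]
  node 1: [-2,4]
  node 2: [-4,4]
  node 3: [-4,4]

no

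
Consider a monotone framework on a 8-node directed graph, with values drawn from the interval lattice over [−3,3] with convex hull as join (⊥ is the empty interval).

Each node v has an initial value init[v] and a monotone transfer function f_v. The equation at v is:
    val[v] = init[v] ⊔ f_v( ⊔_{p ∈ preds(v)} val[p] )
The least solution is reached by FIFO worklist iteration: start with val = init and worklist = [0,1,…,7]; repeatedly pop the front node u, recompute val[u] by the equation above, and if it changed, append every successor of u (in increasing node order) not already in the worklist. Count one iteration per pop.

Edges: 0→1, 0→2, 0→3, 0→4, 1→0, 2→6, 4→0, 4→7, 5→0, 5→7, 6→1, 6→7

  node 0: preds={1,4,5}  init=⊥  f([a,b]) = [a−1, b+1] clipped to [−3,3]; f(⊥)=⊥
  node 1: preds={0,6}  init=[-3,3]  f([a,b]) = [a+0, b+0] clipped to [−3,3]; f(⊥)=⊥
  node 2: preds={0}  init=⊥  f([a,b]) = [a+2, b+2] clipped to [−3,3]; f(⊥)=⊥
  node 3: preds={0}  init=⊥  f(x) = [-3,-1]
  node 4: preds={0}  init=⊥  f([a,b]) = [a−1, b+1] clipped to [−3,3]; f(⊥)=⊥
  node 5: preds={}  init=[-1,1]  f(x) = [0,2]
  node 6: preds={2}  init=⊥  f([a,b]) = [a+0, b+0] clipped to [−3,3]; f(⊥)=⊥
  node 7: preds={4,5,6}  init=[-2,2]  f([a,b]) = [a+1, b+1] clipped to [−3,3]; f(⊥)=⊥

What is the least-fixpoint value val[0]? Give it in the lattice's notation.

Worklist (10 pops):
  #1 pop 0: in=[-3,3] → [-3,3] (was ⊥); enqueue []
  #2 pop 1: in=[-3,3] → [-3,3] (no change)
  #3 pop 2: in=[-3,3] → [-1,3] (was ⊥); enqueue []
  #4 pop 3: in=[-3,3] → [-3,-1] (was ⊥); enqueue []
  #5 pop 4: in=[-3,3] → [-3,3] (was ⊥); enqueue [0]
  #6 pop 5: in=⊥ → [-1,2] (was [-1,1]); enqueue []
  #7 pop 6: in=[-1,3] → [-1,3] (was ⊥); enqueue [1]
  #8 pop 7: in=[-3,3] → [-2,3] (was [-2,2]); enqueue []
  #9 pop 0: in=[-3,3] → [-3,3] (no change)
  #10 pop 1: in=[-3,3] → [-3,3] (no change)

Fixpoint:
  val[0] = [-3,3]
  val[1] = [-3,3]
  val[2] = [-1,3]
  val[3] = [-3,-1]
  val[4] = [-3,3]
  val[5] = [-1,2]
  val[6] = [-1,3]
  val[7] = [-2,3]

[-3,3]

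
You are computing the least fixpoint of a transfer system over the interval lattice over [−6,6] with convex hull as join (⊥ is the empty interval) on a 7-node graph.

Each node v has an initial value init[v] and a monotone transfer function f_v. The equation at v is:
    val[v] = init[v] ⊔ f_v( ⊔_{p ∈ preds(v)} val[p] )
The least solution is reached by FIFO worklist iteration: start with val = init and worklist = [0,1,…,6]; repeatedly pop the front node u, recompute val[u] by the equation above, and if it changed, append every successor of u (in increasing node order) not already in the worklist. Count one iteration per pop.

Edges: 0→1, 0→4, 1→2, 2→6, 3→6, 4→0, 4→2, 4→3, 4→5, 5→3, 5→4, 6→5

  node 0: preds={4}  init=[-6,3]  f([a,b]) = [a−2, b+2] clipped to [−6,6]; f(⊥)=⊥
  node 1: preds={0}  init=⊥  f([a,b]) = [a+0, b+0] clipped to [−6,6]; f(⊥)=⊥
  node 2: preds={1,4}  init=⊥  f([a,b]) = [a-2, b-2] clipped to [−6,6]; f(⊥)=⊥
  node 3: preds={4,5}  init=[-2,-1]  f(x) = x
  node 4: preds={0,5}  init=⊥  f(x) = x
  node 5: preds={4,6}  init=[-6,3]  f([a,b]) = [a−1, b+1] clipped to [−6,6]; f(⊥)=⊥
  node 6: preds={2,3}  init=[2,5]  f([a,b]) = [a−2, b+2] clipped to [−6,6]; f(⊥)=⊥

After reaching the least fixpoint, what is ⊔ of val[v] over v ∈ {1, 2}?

Worklist (22 pops):
  #1 pop 0: in=⊥ → [-6,3] (no change)
  #2 pop 1: in=[-6,3] → [-6,3] (was ⊥); enqueue []
  #3 pop 2: in=[-6,3] → [-6,1] (was ⊥); enqueue []
  #4 pop 3: in=[-6,3] → [-6,3] (was [-2,-1]); enqueue []
  #5 pop 4: in=[-6,3] → [-6,3] (was ⊥); enqueue [0,2,3]
  #6 pop 5: in=[-6,5] → [-6,6] (was [-6,3]); enqueue [4]
  #7 pop 6: in=[-6,3] → [-6,5] (was [2,5]); enqueue [5]
  #8 pop 0: in=[-6,3] → [-6,5] (was [-6,3]); enqueue [1]
  #9 pop 2: in=[-6,3] → [-6,1] (no change)
  #10 pop 3: in=[-6,6] → [-6,6] (was [-6,3]); enqueue [6]
  #11 pop 4: in=[-6,6] → [-6,6] (was [-6,3]); enqueue [0,2,3]
  #12 pop 5: in=[-6,6] → [-6,6] (no change)
  #13 pop 1: in=[-6,5] → [-6,5] (was [-6,3]); enqueue []
  #14 pop 6: in=[-6,6] → [-6,6] (was [-6,5]); enqueue [5]
  #15 pop 0: in=[-6,6] → [-6,6] (was [-6,5]); enqueue [1,4]
  #16 pop 2: in=[-6,6] → [-6,4] (was [-6,1]); enqueue [6]
  #17 pop 3: in=[-6,6] → [-6,6] (no change)
  #18 pop 5: in=[-6,6] → [-6,6] (no change)
  #19 pop 1: in=[-6,6] → [-6,6] (was [-6,5]); enqueue [2]
  #20 pop 4: in=[-6,6] → [-6,6] (no change)
  #21 pop 6: in=[-6,6] → [-6,6] (no change)
  #22 pop 2: in=[-6,6] → [-6,4] (no change)

Fixpoint:
  val[0] = [-6,6]
  val[1] = [-6,6]
  val[2] = [-6,4]
  val[3] = [-6,6]
  val[4] = [-6,6]
  val[5] = [-6,6]
  val[6] = [-6,6]

[-6,6]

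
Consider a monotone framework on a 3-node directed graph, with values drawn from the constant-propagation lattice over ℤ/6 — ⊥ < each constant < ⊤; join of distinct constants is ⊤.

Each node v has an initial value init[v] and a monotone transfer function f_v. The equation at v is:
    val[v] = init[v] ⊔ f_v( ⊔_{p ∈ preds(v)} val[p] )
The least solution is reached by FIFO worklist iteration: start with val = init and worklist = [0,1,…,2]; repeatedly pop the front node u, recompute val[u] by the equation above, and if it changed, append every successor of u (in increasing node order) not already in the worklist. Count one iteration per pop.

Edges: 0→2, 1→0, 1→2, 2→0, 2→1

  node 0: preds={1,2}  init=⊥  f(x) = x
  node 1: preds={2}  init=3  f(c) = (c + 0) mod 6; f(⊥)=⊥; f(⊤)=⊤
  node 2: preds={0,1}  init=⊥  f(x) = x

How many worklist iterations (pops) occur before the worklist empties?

5

Worklist (5 pops):
  #1 pop 0: in=3 → 3 (was ⊥); enqueue []
  #2 pop 1: in=⊥ → 3 (no change)
  #3 pop 2: in=3 → 3 (was ⊥); enqueue [0,1]
  #4 pop 0: in=3 → 3 (no change)
  #5 pop 1: in=3 → 3 (no change)

Fixpoint:
  val[0] = 3
  val[1] = 3
  val[2] = 3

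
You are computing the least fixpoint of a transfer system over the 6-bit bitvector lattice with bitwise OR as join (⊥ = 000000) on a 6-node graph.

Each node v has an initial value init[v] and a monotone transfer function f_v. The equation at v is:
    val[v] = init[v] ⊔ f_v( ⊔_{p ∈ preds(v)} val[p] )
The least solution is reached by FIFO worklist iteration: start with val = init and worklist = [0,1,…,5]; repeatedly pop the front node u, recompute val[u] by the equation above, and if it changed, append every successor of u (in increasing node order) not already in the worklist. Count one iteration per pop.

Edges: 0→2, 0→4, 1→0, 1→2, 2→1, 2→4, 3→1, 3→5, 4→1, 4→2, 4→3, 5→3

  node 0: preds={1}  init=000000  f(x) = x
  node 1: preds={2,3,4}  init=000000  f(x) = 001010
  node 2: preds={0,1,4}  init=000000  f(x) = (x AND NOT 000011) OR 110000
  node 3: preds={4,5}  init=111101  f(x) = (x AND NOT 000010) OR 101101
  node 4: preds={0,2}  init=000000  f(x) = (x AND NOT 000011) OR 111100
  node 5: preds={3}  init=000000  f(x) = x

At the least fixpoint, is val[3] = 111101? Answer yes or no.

Trace (12 dequeues):
  [1] u=0 | in 000000 | out 000000 | ==
  [2] u=1 | in 111101 | out 001010 | prev 000000 | push {0}
  [3] u=2 | in 001010 | out 111000 | prev 000000 | push {1}
  [4] u=3 | in 000000 | out 111101 | ==
  [5] u=4 | in 111000 | out 111100 | prev 000000 | push {2,3}
  [6] u=5 | in 111101 | out 111101 | prev 000000 | push {}
  [7] u=0 | in 001010 | out 001010 | prev 000000 | push {4}
  [8] u=1 | in 111101 | out 001010 | ==
  [9] u=2 | in 111110 | out 111100 | prev 111000 | push {1}
  [10] u=3 | in 111101 | out 111101 | ==
  [11] u=4 | in 111110 | out 111100 | ==
  [12] u=1 | in 111101 | out 001010 | ==

Converged values:
  [0] 001010
  [1] 001010
  [2] 111100
  [3] 111101
  [4] 111100
  [5] 111101

yes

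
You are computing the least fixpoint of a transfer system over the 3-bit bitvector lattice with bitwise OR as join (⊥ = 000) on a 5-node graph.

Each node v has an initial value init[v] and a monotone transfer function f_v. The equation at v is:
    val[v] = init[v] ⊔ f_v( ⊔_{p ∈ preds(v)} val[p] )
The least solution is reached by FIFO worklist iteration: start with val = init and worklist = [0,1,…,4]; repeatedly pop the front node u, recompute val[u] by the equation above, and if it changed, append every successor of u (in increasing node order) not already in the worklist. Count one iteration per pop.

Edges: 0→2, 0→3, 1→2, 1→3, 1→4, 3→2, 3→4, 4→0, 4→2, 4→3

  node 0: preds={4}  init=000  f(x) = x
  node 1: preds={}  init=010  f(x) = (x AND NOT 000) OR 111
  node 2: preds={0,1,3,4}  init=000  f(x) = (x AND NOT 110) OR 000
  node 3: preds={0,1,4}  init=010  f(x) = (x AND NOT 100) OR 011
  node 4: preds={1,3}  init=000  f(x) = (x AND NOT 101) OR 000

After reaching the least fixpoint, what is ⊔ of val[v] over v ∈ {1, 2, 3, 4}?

111

Iteration log — 9 steps:
  step 1. node 0  ⊔preds=000  new=000  stable
  step 2. node 1  ⊔preds=000  new=111  old=010  +wl: 
  step 3. node 2  ⊔preds=111  new=001  old=000  +wl: 
  step 4. node 3  ⊔preds=111  new=011  old=010  +wl: 2
  step 5. node 4  ⊔preds=111  new=010  old=000  +wl: 0,3
  step 6. node 2  ⊔preds=111  new=001  stable
  step 7. node 0  ⊔preds=010  new=010  old=000  +wl: 2
  step 8. node 3  ⊔preds=111  new=011  stable
  step 9. node 2  ⊔preds=111  new=001  stable

Least fixpoint reached:
  node 0: 010
  node 1: 111
  node 2: 001
  node 3: 011
  node 4: 010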